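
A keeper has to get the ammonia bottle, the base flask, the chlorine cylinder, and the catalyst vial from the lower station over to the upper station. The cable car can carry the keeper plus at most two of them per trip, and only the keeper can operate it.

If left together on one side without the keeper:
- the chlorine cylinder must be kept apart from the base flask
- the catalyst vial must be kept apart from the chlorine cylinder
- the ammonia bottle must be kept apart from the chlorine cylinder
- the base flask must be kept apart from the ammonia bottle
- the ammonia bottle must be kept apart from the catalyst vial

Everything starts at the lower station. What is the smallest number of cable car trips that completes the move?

Counting alone: the keeper can take at most 2 across per trip to the upper station, so moving all 4 needs at least 2 loaded trips out, with a return between consecutive ones — at least 3 crossings.
The safety rule pushes this higher. Following every safe sequence of crossings, the most of the 4 that can be at the upper station as the cable car arrives there on crossing 3 is 3 — never all 4.
So no plan with fewer than 5 crossings exists, and this one achieves 5:
1. Keeper goes to the upper station with the ammonia bottle and the chlorine cylinder.
2. Keeper goes back to the lower station with the ammonia bottle.
3. Keeper goes to the upper station with the base flask and the catalyst vial.
4. Keeper goes back to the lower station with the chlorine cylinder.
5. Keeper goes to the upper station with the ammonia bottle and the chlorine cylinder.

5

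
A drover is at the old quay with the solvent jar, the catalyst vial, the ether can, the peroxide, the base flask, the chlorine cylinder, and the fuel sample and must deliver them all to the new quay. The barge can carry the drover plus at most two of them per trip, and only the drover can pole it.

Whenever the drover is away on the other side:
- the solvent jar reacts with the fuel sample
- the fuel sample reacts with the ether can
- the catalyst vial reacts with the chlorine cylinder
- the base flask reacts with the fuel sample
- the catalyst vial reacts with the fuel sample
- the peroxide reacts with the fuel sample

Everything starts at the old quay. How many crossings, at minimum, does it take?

Counting alone: the drover can take at most 2 across per trip to the new quay, so moving all 7 needs at least 4 loaded trips out, with a return between consecutive ones — at least 7 crossings.
The safety rule pushes this higher. Following every safe sequence of crossings, the most of the 7 that can be at the new quay as the barge arrives there on crossing 7 is 6 — never all 7.
So no plan with fewer than 9 crossings exists, and this one achieves 9:
1. Drover goes to the new quay with the catalyst vial and the fuel sample.
2. Drover goes back to the old quay with the catalyst vial.
3. Drover goes to the new quay with the catalyst vial and the solvent jar.
4. Drover goes back to the old quay with the fuel sample.
5. Drover goes to the new quay with the ether can and the fuel sample.
6. Drover goes back to the old quay with the fuel sample.
7. Drover goes to the new quay with the base flask and the peroxide.
8. Drover goes back to the old quay alone.
9. Drover goes to the new quay with the chlorine cylinder and the fuel sample.

9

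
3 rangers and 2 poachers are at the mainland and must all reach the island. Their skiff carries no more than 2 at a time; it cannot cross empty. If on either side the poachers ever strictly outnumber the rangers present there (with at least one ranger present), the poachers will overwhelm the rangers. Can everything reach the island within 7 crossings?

Yes

Yes — this plan uses 7 crossings (≤ 7):
1. 2 poachers → the island.  (the mainland: 3R 0P; the island: 0R 2P)
2. 1 poacher ← the mainland.  (the mainland: 3R 1P; the island: 0R 1P)
3. 2 rangers → the island.  (the mainland: 1R 1P; the island: 2R 1P)
4. 1 ranger ← the mainland.  (the mainland: 2R 1P; the island: 1R 1P)
5. 1 ranger and 1 poacher → the island.  (the mainland: 1R 0P; the island: 2R 2P)
6. 1 poacher ← the mainland.  (the mainland: 1R 1P; the island: 2R 1P)
7. 1 ranger and 1 poacher → the island.  (the mainland: 0R 0P; the island: 3R 2P)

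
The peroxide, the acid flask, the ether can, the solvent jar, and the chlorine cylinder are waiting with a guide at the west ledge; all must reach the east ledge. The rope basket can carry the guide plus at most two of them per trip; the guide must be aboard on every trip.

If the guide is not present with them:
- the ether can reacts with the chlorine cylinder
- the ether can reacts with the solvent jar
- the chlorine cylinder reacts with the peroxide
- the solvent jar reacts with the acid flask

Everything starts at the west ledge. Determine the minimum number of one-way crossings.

Counting alone: the guide can take at most 2 across per trip to the east ledge, so moving all 5 needs at least 3 loaded trips out, with a return between consecutive ones — at least 5 crossings.
The safety rule pushes this higher. Following every safe sequence of crossings, the most of the 5 that can be at the east ledge as the rope basket arrives there on crossing 5 is 4 — never all 5.
So no plan with fewer than 7 crossings exists, and this one achieves 7:
1. Guide goes to the east ledge with the chlorine cylinder and the solvent jar.  [the west ledge: the acid flask, the ether can, the peroxide | the east ledge: the chlorine cylinder, the solvent jar]
2. Guide goes back to the west ledge alone.  [the west ledge: the acid flask, the ether can, the peroxide | the east ledge: the chlorine cylinder, the solvent jar]
3. Guide goes to the east ledge with the peroxide.  [the west ledge: the acid flask, the ether can | the east ledge: the chlorine cylinder, the peroxide, the solvent jar]
4. Guide goes back to the west ledge with the chlorine cylinder.  [the west ledge: the acid flask, the chlorine cylinder, the ether can | the east ledge: the peroxide, the solvent jar]
5. Guide goes to the east ledge with the acid flask and the ether can.  [the west ledge: the chlorine cylinder | the east ledge: the acid flask, the ether can, the peroxide, the solvent jar]
6. Guide goes back to the west ledge with the solvent jar.  [the west ledge: the chlorine cylinder, the solvent jar | the east ledge: the acid flask, the ether can, the peroxide]
7. Guide goes to the east ledge with the chlorine cylinder and the solvent jar.  [the west ledge: — | the east ledge: the acid flask, the chlorine cylinder, the ether can, the peroxide, the solvent jar]

7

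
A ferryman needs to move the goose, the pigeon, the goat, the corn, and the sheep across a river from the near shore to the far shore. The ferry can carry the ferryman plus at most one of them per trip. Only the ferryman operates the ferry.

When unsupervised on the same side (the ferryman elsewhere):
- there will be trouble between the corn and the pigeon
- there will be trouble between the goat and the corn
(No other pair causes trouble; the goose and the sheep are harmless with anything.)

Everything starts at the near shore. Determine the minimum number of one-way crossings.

11

Counting alone: the ferryman can take at most 1 across per trip to the far shore, so moving all 5 needs at least 5 loaded trips out, with a return between consecutive ones — at least 9 crossings.
The safety rule pushes this higher. Following every safe sequence of crossings, the most of the 5 that can be at the far shore as the ferry arrives there on crossing 9 is 4 — never all 5.
So no plan with fewer than 11 crossings exists, and this one achieves 11:
1. Ferryman goes to the far shore with the corn.  [the near shore: the goat, the goose, the pigeon, the sheep | the far shore: the corn]
2. Ferryman goes back to the near shore alone.  [the near shore: the goat, the goose, the pigeon, the sheep | the far shore: the corn]
3. Ferryman goes to the far shore with the goose.  [the near shore: the goat, the pigeon, the sheep | the far shore: the corn, the goose]
4. Ferryman goes back to the near shore alone.  [the near shore: the goat, the pigeon, the sheep | the far shore: the corn, the goose]
5. Ferryman goes to the far shore with the pigeon.  [the near shore: the goat, the sheep | the far shore: the corn, the goose, the pigeon]
6. Ferryman goes back to the near shore with the corn.  [the near shore: the corn, the goat, the sheep | the far shore: the goose, the pigeon]
7. Ferryman goes to the far shore with the goat.  [the near shore: the corn, the sheep | the far shore: the goat, the goose, the pigeon]
8. Ferryman goes back to the near shore alone.  [the near shore: the corn, the sheep | the far shore: the goat, the goose, the pigeon]
9. Ferryman goes to the far shore with the sheep.  [the near shore: the corn | the far shore: the goat, the goose, the pigeon, the sheep]
10. Ferryman goes back to the near shore alone.  [the near shore: the corn | the far shore: the goat, the goose, the pigeon, the sheep]
11. Ferryman goes to the far shore with the corn.  [the near shore: — | the far shore: the corn, the goat, the goose, the pigeon, the sheep]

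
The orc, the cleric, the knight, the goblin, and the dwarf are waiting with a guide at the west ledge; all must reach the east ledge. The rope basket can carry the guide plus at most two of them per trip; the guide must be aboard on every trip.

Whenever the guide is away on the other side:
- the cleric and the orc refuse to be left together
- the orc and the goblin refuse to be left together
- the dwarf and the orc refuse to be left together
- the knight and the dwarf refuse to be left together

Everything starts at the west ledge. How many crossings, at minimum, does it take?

5

Counting alone: the guide can take at most 2 across per trip to the east ledge, so moving all 5 needs at least 3 loaded trips out, with a return between consecutive ones — at least 5 crossings.
The plan below uses exactly 5 crossings, so it is optimal:
1. Guide goes to the east ledge with the knight and the orc.  [the west ledge: the cleric, the dwarf, the goblin | the east ledge: the knight, the orc]
2. Guide goes back to the west ledge alone.  [the west ledge: the cleric, the dwarf, the goblin | the east ledge: the knight, the orc]
3. Guide goes to the east ledge with the cleric and the goblin.  [the west ledge: the dwarf | the east ledge: the cleric, the goblin, the knight, the orc]
4. Guide goes back to the west ledge with the orc.  [the west ledge: the dwarf, the orc | the east ledge: the cleric, the goblin, the knight]
5. Guide goes to the east ledge with the dwarf and the orc.  [the west ledge: — | the east ledge: the cleric, the dwarf, the goblin, the knight, the orc]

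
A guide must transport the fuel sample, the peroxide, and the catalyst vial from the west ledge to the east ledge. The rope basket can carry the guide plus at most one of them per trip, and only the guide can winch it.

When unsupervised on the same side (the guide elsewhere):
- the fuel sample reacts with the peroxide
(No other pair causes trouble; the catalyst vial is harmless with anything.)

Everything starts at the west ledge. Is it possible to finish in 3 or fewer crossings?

No

Counting alone: the guide can take at most 1 across per trip to the east ledge, so moving all 3 needs at least 3 loaded trips out, with a return between consecutive ones — at least 5 crossings.
Since 3 < 5, 3 crossings cannot be enough. (The shortest complete plan in fact takes 5:)
1. Guide goes to the east ledge with the fuel sample.  [the west ledge: the catalyst vial, the peroxide | the east ledge: the fuel sample]
2. Guide goes back to the west ledge alone.  [the west ledge: the catalyst vial, the peroxide | the east ledge: the fuel sample]
3. Guide goes to the east ledge with the catalyst vial.  [the west ledge: the peroxide | the east ledge: the catalyst vial, the fuel sample]
4. Guide goes back to the west ledge alone.  [the west ledge: the peroxide | the east ledge: the catalyst vial, the fuel sample]
5. Guide goes to the east ledge with the peroxide.  [the west ledge: — | the east ledge: the catalyst vial, the fuel sample, the peroxide]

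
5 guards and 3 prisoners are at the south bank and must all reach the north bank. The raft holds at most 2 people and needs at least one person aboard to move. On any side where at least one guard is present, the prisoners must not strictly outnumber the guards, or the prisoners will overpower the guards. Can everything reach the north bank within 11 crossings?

Counting alone: each trip to the north bank takes at most 2 across and each return brings at least 1 back, so after t trips out (and t−1 returns) at most 2t − (t−1) of the 8 are across; that first reaches 8 at t = 7, so at least 13 crossings are needed.
Since 11 < 13, 11 crossings cannot be enough. (The shortest complete plan in fact takes 13:)
1. 2 prisoners → the north bank.  (the south bank: 5G 1P; the north bank: 0G 2P)
2. 1 prisoner ← the south bank.  (the south bank: 5G 2P; the north bank: 0G 1P)
3. 2 prisoners → the north bank.  (the south bank: 5G 0P; the north bank: 0G 3P)
4. 1 prisoner ← the south bank.  (the south bank: 5G 1P; the north bank: 0G 2P)
5. 2 guards → the north bank.  (the south bank: 3G 1P; the north bank: 2G 2P)
6. 1 prisoner ← the south bank.  (the south bank: 3G 2P; the north bank: 2G 1P)
7. 1 guard and 1 prisoner → the north bank.  (the south bank: 2G 1P; the north bank: 3G 2P)
8. 1 prisoner ← the south bank.  (the south bank: 2G 2P; the north bank: 3G 1P)
9. 2 prisoners → the north bank.  (the south bank: 2G 0P; the north bank: 3G 3P)
10. 1 prisoner ← the south bank.  (the south bank: 2G 1P; the north bank: 3G 2P)
11. 1 guard and 1 prisoner → the north bank.  (the south bank: 1G 0P; the north bank: 4G 3P)
12. 1 prisoner ← the south bank.  (the south bank: 1G 1P; the north bank: 4G 2P)
13. 1 guard and 1 prisoner → the north bank.  (the south bank: 0G 0P; the north bank: 5G 3P)

No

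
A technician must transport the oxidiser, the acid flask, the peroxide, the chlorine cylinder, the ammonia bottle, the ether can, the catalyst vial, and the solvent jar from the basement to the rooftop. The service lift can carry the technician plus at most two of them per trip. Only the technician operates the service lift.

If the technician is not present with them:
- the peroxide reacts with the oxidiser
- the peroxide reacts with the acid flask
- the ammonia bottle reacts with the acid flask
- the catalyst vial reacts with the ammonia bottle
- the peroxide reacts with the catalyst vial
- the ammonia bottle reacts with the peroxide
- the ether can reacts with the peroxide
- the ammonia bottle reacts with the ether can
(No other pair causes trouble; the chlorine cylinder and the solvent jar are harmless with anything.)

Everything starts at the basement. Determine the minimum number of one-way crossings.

Following every safe sequence of crossings from the start, the most of the 8 that can be at the rooftop as the service lift arrives there on crossings 1, 3, 5, 7, 9 is 2, 3, 4, 5, 6 respectively; the best ever achieved is 6 of 8.
From crossing 11 on, no configuration arises that was not already reachable earlier: only 76 distinct safe configurations (who is on which side, and where the service lift is) can ever be reached, none of them has everyone across, and every continuation just revisits them. So no valid plan exists.

impossible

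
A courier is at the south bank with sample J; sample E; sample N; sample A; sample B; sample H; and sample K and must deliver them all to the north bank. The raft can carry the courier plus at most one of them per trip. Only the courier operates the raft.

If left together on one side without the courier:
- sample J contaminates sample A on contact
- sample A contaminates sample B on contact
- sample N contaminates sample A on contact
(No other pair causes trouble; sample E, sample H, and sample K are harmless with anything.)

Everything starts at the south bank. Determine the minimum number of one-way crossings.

Following every safe sequence of crossings from the start, the most of the 7 that can be at the north bank as the raft arrives there on crossings 1, 3, 5, 7, 9 is 1, 2, 3, 4, 5 respectively; the best ever achieved is 5 of 7.
From crossing 11 on, no configuration arises that was not already reachable earlier: only 72 distinct safe configurations (who is on which side, and where the raft is) can ever be reached, none of them has everyone across, and every continuation just revisits them. So no valid plan exists.

impossible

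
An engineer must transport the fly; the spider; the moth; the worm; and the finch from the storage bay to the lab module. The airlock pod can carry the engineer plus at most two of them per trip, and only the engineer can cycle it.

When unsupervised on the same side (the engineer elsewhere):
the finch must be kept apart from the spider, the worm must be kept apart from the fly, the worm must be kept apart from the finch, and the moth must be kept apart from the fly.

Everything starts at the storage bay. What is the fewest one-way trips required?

7

Counting alone: the engineer can take at most 2 across per trip to the lab module, so moving all 5 needs at least 3 loaded trips out, with a return between consecutive ones — at least 5 crossings.
The safety rule pushes this higher. Following every safe sequence of crossings, the most of the 5 that can be at the lab module as the airlock pod arrives there on crossing 5 is 4 — never all 5.
So no plan with fewer than 7 crossings exists, and this one achieves 7:
1. Engineer goes to the lab module with the finch and the fly.  [the storage bay: the moth, the spider, the worm | the lab module: the finch, the fly]
2. Engineer goes back to the storage bay alone.  [the storage bay: the moth, the spider, the worm | the lab module: the finch, the fly]
3. Engineer goes to the lab module with the spider.  [the storage bay: the moth, the worm | the lab module: the finch, the fly, the spider]
4. Engineer goes back to the storage bay with the finch.  [the storage bay: the finch, the moth, the worm | the lab module: the fly, the spider]
5. Engineer goes to the lab module with the moth and the worm.  [the storage bay: the finch | the lab module: the fly, the moth, the spider, the worm]
6. Engineer goes back to the storage bay with the fly.  [the storage bay: the finch, the fly | the lab module: the moth, the spider, the worm]
7. Engineer goes to the lab module with the finch and the fly.  [the storage bay: — | the lab module: the finch, the fly, the moth, the spider, the worm]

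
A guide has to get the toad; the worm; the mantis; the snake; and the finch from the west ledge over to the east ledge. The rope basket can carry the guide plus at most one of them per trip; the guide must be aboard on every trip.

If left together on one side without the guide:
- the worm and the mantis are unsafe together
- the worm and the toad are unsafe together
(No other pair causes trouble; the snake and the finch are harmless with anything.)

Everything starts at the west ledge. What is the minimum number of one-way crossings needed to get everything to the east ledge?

11

Counting alone: the guide can take at most 1 across per trip to the east ledge, so moving all 5 needs at least 5 loaded trips out, with a return between consecutive ones — at least 9 crossings.
The safety rule pushes this higher. Following every safe sequence of crossings, the most of the 5 that can be at the east ledge as the rope basket arrives there on crossing 9 is 4 — never all 5.
So no plan with fewer than 11 crossings exists, and this one achieves 11:
1. Guide goes to the east ledge with the worm.
2. Guide goes back to the west ledge alone.
3. Guide goes to the east ledge with the toad.
4. Guide goes back to the west ledge with the worm.
5. Guide goes to the east ledge with the mantis.
6. Guide goes back to the west ledge alone.
7. Guide goes to the east ledge with the snake.
8. Guide goes back to the west ledge alone.
9. Guide goes to the east ledge with the finch.
10. Guide goes back to the west ledge alone.
11. Guide goes to the east ledge with the worm.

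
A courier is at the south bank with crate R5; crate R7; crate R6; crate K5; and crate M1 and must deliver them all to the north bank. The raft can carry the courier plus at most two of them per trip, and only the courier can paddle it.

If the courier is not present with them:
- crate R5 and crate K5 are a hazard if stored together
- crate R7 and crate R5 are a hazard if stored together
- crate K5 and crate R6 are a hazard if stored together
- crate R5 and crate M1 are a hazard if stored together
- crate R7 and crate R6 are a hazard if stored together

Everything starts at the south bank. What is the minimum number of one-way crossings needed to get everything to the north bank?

Counting alone: the courier can take at most 2 across per trip to the north bank, so moving all 5 needs at least 3 loaded trips out, with a return between consecutive ones — at least 5 crossings.
The safety rule pushes this higher. Following every safe sequence of crossings, the most of the 5 that can be at the north bank as the raft arrives there on crossing 5 is 4 — never all 5.
So no plan with fewer than 7 crossings exists, and this one achieves 7:
1. Courier goes to the north bank with crate R5 and crate R6.
2. Courier goes back to the south bank alone.
3. Courier goes to the north bank with crate R7.
4. Courier goes back to the south bank with crate R5 and crate R6.
5. Courier goes to the north bank with crate K5 and crate M1.
6. Courier goes back to the south bank alone.
7. Courier goes to the north bank with crate R5 and crate R6.

7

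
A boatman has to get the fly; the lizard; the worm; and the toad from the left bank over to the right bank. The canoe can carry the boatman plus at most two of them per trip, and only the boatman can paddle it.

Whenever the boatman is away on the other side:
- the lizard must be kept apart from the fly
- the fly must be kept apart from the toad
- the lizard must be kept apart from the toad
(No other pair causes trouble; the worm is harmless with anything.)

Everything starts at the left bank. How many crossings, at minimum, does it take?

5

Counting alone: the boatman can take at most 2 across per trip to the right bank, so moving all 4 needs at least 2 loaded trips out, with a return between consecutive ones — at least 3 crossings.
The safety rule pushes this higher. Following every safe sequence of crossings, the most of the 4 that can be at the right bank as the canoe arrives there on crossing 3 is 3 — never all 4.
So no plan with fewer than 5 crossings exists, and this one achieves 5:
1. Boatman goes to the right bank with the fly and the lizard.  [the left bank: the toad, the worm | the right bank: the fly, the lizard]
2. Boatman goes back to the left bank with the fly.  [the left bank: the fly, the toad, the worm | the right bank: the lizard]
3. Boatman goes to the right bank with the fly and the worm.  [the left bank: the toad | the right bank: the fly, the lizard, the worm]
4. Boatman goes back to the left bank with the fly.  [the left bank: the fly, the toad | the right bank: the lizard, the worm]
5. Boatman goes to the right bank with the fly and the toad.  [the left bank: — | the right bank: the fly, the lizard, the toad, the worm]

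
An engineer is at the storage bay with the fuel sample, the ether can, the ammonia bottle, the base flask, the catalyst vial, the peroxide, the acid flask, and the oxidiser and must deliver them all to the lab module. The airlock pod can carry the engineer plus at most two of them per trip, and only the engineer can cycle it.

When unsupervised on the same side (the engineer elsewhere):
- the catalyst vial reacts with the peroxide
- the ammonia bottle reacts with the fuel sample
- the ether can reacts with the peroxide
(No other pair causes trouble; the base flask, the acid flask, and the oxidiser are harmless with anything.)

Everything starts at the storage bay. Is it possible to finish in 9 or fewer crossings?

Yes — this plan uses 9 crossings (≤ 9):
1. Engineer goes to the lab module with the fuel sample and the peroxide.  [the storage bay: the acid flask, the ammonia bottle, the base flask, the catalyst vial, the ether can, the oxidiser | the lab module: the fuel sample, the peroxide]
2. Engineer goes back to the storage bay alone.  [the storage bay: the acid flask, the ammonia bottle, the base flask, the catalyst vial, the ether can, the oxidiser | the lab module: the fuel sample, the peroxide]
3. Engineer goes to the lab module with the ether can.  [the storage bay: the acid flask, the ammonia bottle, the base flask, the catalyst vial, the oxidiser | the lab module: the ether can, the fuel sample, the peroxide]
4. Engineer goes back to the storage bay with the peroxide.  [the storage bay: the acid flask, the ammonia bottle, the base flask, the catalyst vial, the oxidiser, the peroxide | the lab module: the ether can, the fuel sample]
5. Engineer goes to the lab module with the base flask and the catalyst vial.  [the storage bay: the acid flask, the ammonia bottle, the oxidiser, the peroxide | the lab module: the base flask, the catalyst vial, the ether can, the fuel sample]
6. Engineer goes back to the storage bay alone.  [the storage bay: the acid flask, the ammonia bottle, the oxidiser, the peroxide | the lab module: the base flask, the catalyst vial, the ether can, the fuel sample]
7. Engineer goes to the lab module with the acid flask and the oxidiser.  [the storage bay: the ammonia bottle, the peroxide | the lab module: the acid flask, the base flask, the catalyst vial, the ether can, the fuel sample, the oxidiser]
8. Engineer goes back to the storage bay alone.  [the storage bay: the ammonia bottle, the peroxide | the lab module: the acid flask, the base flask, the catalyst vial, the ether can, the fuel sample, the oxidiser]
9. Engineer goes to the lab module with the ammonia bottle and the peroxide.  [the storage bay: — | the lab module: the acid flask, the ammonia bottle, the base flask, the catalyst vial, the ether can, the fuel sample, the oxidiser, the peroxide]

Yes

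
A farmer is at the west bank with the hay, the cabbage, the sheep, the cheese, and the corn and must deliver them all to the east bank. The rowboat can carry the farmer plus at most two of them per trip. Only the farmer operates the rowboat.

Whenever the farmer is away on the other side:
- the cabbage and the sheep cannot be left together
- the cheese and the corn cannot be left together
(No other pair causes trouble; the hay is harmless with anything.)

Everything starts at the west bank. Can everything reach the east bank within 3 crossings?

Counting alone: the farmer can take at most 2 across per trip to the east bank, so moving all 5 needs at least 3 loaded trips out, with a return between consecutive ones — at least 5 crossings.
Since 3 < 5, 3 crossings cannot be enough. (The shortest complete plan in fact takes 5:)
1. Farmer goes to the east bank with the cabbage and the cheese.  [the west bank: the corn, the hay, the sheep | the east bank: the cabbage, the cheese]
2. Farmer goes back to the west bank alone.  [the west bank: the corn, the hay, the sheep | the east bank: the cabbage, the cheese]
3. Farmer goes to the east bank with the hay.  [the west bank: the corn, the sheep | the east bank: the cabbage, the cheese, the hay]
4. Farmer goes back to the west bank alone.  [the west bank: the corn, the sheep | the east bank: the cabbage, the cheese, the hay]
5. Farmer goes to the east bank with the corn and the sheep.  [the west bank: — | the east bank: the cabbage, the cheese, the corn, the hay, the sheep]

No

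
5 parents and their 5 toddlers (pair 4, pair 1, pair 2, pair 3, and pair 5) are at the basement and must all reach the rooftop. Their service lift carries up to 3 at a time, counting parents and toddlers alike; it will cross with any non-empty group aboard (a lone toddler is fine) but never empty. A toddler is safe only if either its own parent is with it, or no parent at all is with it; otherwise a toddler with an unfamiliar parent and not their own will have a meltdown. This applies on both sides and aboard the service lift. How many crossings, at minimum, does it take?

Counting alone: each trip to the rooftop takes at most 3 across and each return brings at least 1 back, so after t trips out (and t−1 returns) at most 3t − (t−1) of the 10 are across; that first reaches 10 at t = 5, so at least 9 crossings are needed.
The safety rule pushes this higher. Following every safe sequence of crossings, the most of the 10 that can be at the rooftop as the service lift arrives there on crossing 9 is 9 — never all 10.
So no plan with fewer than 11 crossings exists, and this one achieves 11:
1. parent 4 and toddler 4 cross → the rooftop.
2. parent 4 crosses ← the basement.
3. toddler 1, toddler 2, and toddler 3 cross → the rooftop.
4. toddler 4 crosses ← the basement.
5. parent 1, parent 2, and parent 3 cross → the rooftop.
6. parent 1 and toddler 1 cross ← the basement.
7. parent 1, parent 4, and parent 5 cross → the rooftop.
8. toddler 2 crosses ← the basement.
9. toddler 1 and toddler 4 cross → the rooftop.
10. toddler 4 crosses ← the basement.
11. toddler 2, toddler 4, and toddler 5 cross → the rooftop.

11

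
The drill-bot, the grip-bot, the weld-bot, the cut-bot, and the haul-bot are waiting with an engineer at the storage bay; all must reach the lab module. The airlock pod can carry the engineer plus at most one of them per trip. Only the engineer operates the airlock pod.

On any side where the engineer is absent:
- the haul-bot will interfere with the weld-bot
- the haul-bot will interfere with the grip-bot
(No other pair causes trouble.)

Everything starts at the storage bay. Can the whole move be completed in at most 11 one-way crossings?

Yes

Yes — this plan uses 11 crossings (≤ 11):
1. Engineer goes to the lab module with the haul-bot.
2. Engineer goes back to the storage bay alone.
3. Engineer goes to the lab module with the drill-bot.
4. Engineer goes back to the storage bay alone.
5. Engineer goes to the lab module with the grip-bot.
6. Engineer goes back to the storage bay with the haul-bot.
7. Engineer goes to the lab module with the weld-bot.
8. Engineer goes back to the storage bay alone.
9. Engineer goes to the lab module with the cut-bot.
10. Engineer goes back to the storage bay alone.
11. Engineer goes to the lab module with the haul-bot.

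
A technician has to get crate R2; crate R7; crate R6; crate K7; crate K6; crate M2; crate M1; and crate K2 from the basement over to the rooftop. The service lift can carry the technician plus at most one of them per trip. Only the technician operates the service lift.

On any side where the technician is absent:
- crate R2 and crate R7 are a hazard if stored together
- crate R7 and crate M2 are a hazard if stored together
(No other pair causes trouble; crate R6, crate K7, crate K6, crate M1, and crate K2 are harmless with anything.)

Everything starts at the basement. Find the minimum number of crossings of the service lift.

17

Counting alone: the technician can take at most 1 across per trip to the rooftop, so moving all 8 needs at least 8 loaded trips out, with a return between consecutive ones — at least 15 crossings.
The safety rule pushes this higher. Following every safe sequence of crossings, the most of the 8 that can be at the rooftop as the service lift arrives there on crossing 15 is 7 — never all 8.
So no plan with fewer than 17 crossings exists, and this one achieves 17:
1. Technician goes to the rooftop with crate R7.
2. Technician goes back to the basement alone.
3. Technician goes to the rooftop with crate R2.
4. Technician goes back to the basement with crate R7.
5. Technician goes to the rooftop with crate M2.
6. Technician goes back to the basement alone.
7. Technician goes to the rooftop with crate R6.
8. Technician goes back to the basement alone.
9. Technician goes to the rooftop with crate K7.
10. Technician goes back to the basement alone.
11. Technician goes to the rooftop with crate K6.
12. Technician goes back to the basement alone.
13. Technician goes to the rooftop with crate M1.
14. Technician goes back to the basement alone.
15. Technician goes to the rooftop with crate K2.
16. Technician goes back to the basement alone.
17. Technician goes to the rooftop with crate R7.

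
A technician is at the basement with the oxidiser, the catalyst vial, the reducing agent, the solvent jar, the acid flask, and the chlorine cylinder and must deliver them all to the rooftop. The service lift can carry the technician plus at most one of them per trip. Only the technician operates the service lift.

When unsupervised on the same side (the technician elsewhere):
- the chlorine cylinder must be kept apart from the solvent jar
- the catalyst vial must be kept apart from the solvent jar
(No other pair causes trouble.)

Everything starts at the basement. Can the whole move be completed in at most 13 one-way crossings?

Yes

Yes — this plan uses 13 crossings (≤ 13):
1. Technician goes to the rooftop with the solvent jar.  [the basement: the acid flask, the catalyst vial, the chlorine cylinder, the oxidiser, the reducing agent | the rooftop: the solvent jar]
2. Technician goes back to the basement alone.  [the basement: the acid flask, the catalyst vial, the chlorine cylinder, the oxidiser, the reducing agent | the rooftop: the solvent jar]
3. Technician goes to the rooftop with the oxidiser.  [the basement: the acid flask, the catalyst vial, the chlorine cylinder, the reducing agent | the rooftop: the oxidiser, the solvent jar]
4. Technician goes back to the basement alone.  [the basement: the acid flask, the catalyst vial, the chlorine cylinder, the reducing agent | the rooftop: the oxidiser, the solvent jar]
5. Technician goes to the rooftop with the catalyst vial.  [the basement: the acid flask, the chlorine cylinder, the reducing agent | the rooftop: the catalyst vial, the oxidiser, the solvent jar]
6. Technician goes back to the basement with the solvent jar.  [the basement: the acid flask, the chlorine cylinder, the reducing agent, the solvent jar | the rooftop: the catalyst vial, the oxidiser]
7. Technician goes to the rooftop with the chlorine cylinder.  [the basement: the acid flask, the reducing agent, the solvent jar | the rooftop: the catalyst vial, the chlorine cylinder, the oxidiser]
8. Technician goes back to the basement alone.  [the basement: the acid flask, the reducing agent, the solvent jar | the rooftop: the catalyst vial, the chlorine cylinder, the oxidiser]
9. Technician goes to the rooftop with the reducing agent.  [the basement: the acid flask, the solvent jar | the rooftop: the catalyst vial, the chlorine cylinder, the oxidiser, the reducing agent]
10. Technician goes back to the basement alone.  [the basement: the acid flask, the solvent jar | the rooftop: the catalyst vial, the chlorine cylinder, the oxidiser, the reducing agent]
11. Technician goes to the rooftop with the acid flask.  [the basement: the solvent jar | the rooftop: the acid flask, the catalyst vial, the chlorine cylinder, the oxidiser, the reducing agent]
12. Technician goes back to the basement alone.  [the basement: the solvent jar | the rooftop: the acid flask, the catalyst vial, the chlorine cylinder, the oxidiser, the reducing agent]
13. Technician goes to the rooftop with the solvent jar.  [the basement: — | the rooftop: the acid flask, the catalyst vial, the chlorine cylinder, the oxidiser, the reducing agent, the solvent jar]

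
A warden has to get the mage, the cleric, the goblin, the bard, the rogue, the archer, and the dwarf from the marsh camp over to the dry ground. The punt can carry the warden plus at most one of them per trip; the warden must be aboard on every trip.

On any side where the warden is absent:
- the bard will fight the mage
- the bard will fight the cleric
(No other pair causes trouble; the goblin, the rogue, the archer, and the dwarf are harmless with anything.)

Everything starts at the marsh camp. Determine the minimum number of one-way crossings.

15

Counting alone: the warden can take at most 1 across per trip to the dry ground, so moving all 7 needs at least 7 loaded trips out, with a return between consecutive ones — at least 13 crossings.
The safety rule pushes this higher. Following every safe sequence of crossings, the most of the 7 that can be at the dry ground as the punt arrives there on crossing 13 is 6 — never all 7.
So no plan with fewer than 15 crossings exists, and this one achieves 15:
1. Warden goes to the dry ground with the bard.  [the marsh camp: the archer, the cleric, the dwarf, the goblin, the mage, the rogue | the dry ground: the bard]
2. Warden goes back to the marsh camp alone.  [the marsh camp: the archer, the cleric, the dwarf, the goblin, the mage, the rogue | the dry ground: the bard]
3. Warden goes to the dry ground with the mage.  [the marsh camp: the archer, the cleric, the dwarf, the goblin, the rogue | the dry ground: the bard, the mage]
4. Warden goes back to the marsh camp with the bard.  [the marsh camp: the archer, the bard, the cleric, the dwarf, the goblin, the rogue | the dry ground: the mage]
5. Warden goes to the dry ground with the cleric.  [the marsh camp: the archer, the bard, the dwarf, the goblin, the rogue | the dry ground: the cleric, the mage]
6. Warden goes back to the marsh camp alone.  [the marsh camp: the archer, the bard, the dwarf, the goblin, the rogue | the dry ground: the cleric, the mage]
7. Warden goes to the dry ground with the goblin.  [the marsh camp: the archer, the bard, the dwarf, the rogue | the dry ground: the cleric, the goblin, the mage]
8. Warden goes back to the marsh camp alone.  [the marsh camp: the archer, the bard, the dwarf, the rogue | the dry ground: the cleric, the goblin, the mage]
9. Warden goes to the dry ground with the rogue.  [the marsh camp: the archer, the bard, the dwarf | the dry ground: the cleric, the goblin, the mage, the rogue]
10. Warden goes back to the marsh camp alone.  [the marsh camp: the archer, the bard, the dwarf | the dry ground: the cleric, the goblin, the mage, the rogue]
11. Warden goes to the dry ground with the archer.  [the marsh camp: the bard, the dwarf | the dry ground: the archer, the cleric, the goblin, the mage, the rogue]
12. Warden goes back to the marsh camp alone.  [the marsh camp: the bard, the dwarf | the dry ground: the archer, the cleric, the goblin, the mage, the rogue]
13. Warden goes to the dry ground with the dwarf.  [the marsh camp: the bard | the dry ground: the archer, the cleric, the dwarf, the goblin, the mage, the rogue]
14. Warden goes back to the marsh camp alone.  [the marsh camp: the bard | the dry ground: the archer, the cleric, the dwarf, the goblin, the mage, the rogue]
15. Warden goes to the dry ground with the bard.  [the marsh camp: — | the dry ground: the archer, the bard, the cleric, the dwarf, the goblin, the mage, the rogue]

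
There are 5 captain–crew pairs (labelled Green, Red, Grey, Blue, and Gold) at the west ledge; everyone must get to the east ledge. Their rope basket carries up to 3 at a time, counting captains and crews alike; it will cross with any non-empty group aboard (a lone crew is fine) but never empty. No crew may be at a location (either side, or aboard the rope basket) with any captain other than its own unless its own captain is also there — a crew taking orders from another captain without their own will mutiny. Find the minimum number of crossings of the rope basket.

11

Counting alone: each trip to the east ledge takes at most 3 across and each return brings at least 1 back, so after t trips out (and t−1 returns) at most 3t − (t−1) of the 10 are across; that first reaches 10 at t = 5, so at least 9 crossings are needed.
The safety rule pushes this higher. Following every safe sequence of crossings, the most of the 10 that can be at the east ledge as the rope basket arrives there on crossing 9 is 9 — never all 10.
So no plan with fewer than 11 crossings exists, and this one achieves 11:
1. captain Green and crew Green cross → the east ledge.
2. captain Green crosses ← the west ledge.
3. crew Blue, crew Grey, and crew Red cross → the east ledge.
4. crew Green crosses ← the west ledge.
5. captain Blue, captain Grey, and captain Red cross → the east ledge.
6. captain Red and crew Red cross ← the west ledge.
7. captain Gold, captain Green, and captain Red cross → the east ledge.
8. crew Grey crosses ← the west ledge.
9. crew Green and crew Red cross → the east ledge.
10. crew Green crosses ← the west ledge.
11. crew Gold, crew Green, and crew Grey cross → the east ledge.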